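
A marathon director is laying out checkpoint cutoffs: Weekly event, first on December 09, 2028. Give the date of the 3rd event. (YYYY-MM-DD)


First occurrence: 2028-12-09 (occurrence 1)
Each occurrence is 7 days after the previous.
Occurrence 3 is 2 weeks after the first.
2 weeks = 14 days
2028-12-09 + 14 days = 2028-12-23

2028-12-23


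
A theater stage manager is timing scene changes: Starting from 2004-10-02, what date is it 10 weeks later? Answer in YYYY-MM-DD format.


Start: 2004-10-02
Weeks to add: 10
Convert to days: 10 x 7 = 70 days
Add 70 days to 2004-10-02
Result: 2004-12-11

2004-12-11


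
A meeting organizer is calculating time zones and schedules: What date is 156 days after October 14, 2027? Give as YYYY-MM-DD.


Start: 2027-10-14
Adding 156 days
Days remaining in October: 17
After October: 139 days still to add
November 2027: 30 days, 109 remaining
December 2027: 31 days, 78 remaining
January 2028: 31 days, 47 remaining
February 2028: 29 days, 18 remaining
Result: 2028-03-18

2028-03-18


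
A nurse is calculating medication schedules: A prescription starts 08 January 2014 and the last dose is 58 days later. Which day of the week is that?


Start: 2014-01-08 (Wednesday)
Step 1 - find target date: add 58 days
  2014-01-08 + 58 days = 2014-03-07
Step 2 - day of week:
  58 mod 7 = 2
  Wednesday + 2 days -> Friday
Result: Friday (2014-03-07)

Friday


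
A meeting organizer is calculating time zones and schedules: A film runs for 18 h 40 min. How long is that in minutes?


Hours: 18
Minutes: 40
Convert hours to minutes: 18 x 60 = 1080
Add remaining minutes: 1080 + 40 = 1120

1120


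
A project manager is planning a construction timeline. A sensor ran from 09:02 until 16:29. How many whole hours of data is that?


Start: 09:02
End: 16:29
Hour difference: 16 - 9 = 7 hours
Minute difference: 29 - 2 = 27 minutes
Total minutes: 447
Complete hours: 447 / 60 = 7 (remainder 27)

7


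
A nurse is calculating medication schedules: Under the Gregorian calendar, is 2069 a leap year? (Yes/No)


Year: 2069
Divisible by 4? 2069 / 4 = 517.25 -> No
Not divisible by 4, so NOT a leap year

No


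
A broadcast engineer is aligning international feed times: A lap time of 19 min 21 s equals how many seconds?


Minutes: 19
Seconds: 21
Convert minutes to seconds: 19 x 60 = 1140
Add remaining seconds: 1140 + 21 = 1161

1161


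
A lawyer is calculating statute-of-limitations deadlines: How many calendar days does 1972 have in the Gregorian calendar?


Year: 1972
Check leap year rules:
Divisible by 4? Yes
Divisible by 100? No
1972 is a leap year
Days: 366

366


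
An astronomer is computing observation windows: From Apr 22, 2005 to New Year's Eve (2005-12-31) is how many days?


Start: April 22, 2005
End: December 31, 2005
Days left in April: 8
May: 31
June: 30
July: 31
August: 31
... plus remaining months
Sum of remaining months: 245
Total: 8 + 245 = 253

253


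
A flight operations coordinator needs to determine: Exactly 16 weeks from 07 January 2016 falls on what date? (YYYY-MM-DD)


Start: 2016-01-07
Weeks to add: 16
Convert to days: 16 x 7 = 112 days
Add 112 days to 2016-01-07
Result: 2016-04-28

2016-04-28


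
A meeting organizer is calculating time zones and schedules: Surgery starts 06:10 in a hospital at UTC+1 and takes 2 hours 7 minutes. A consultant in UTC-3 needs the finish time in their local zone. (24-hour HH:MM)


Start: 06:10 in UTC+1
Step 1 - add duration:
  minutes: 10 + 7 = 17
  hours: 6 + 2 + 0 = 8
  end in UTC+1: 08:17
Step 2 - convert UTC+1 -> UTC-3:
  offset difference: -3 - (1) = -4 hours
  8 + (-4) = 4 -> mod 24 = 4
Result: 04:17 in UTC-3

04:17


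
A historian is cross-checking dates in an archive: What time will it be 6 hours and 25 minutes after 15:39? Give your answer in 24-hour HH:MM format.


Start time: 15:39
Adding: 6 hours 25 minutes
Minutes: 39 + 25 = 64
Minute overflow: 64 >= 60, so carry 1 hour, minutes = 4
Hours: 15 + 6 + 1 = 22
Result: 22:04

22:04


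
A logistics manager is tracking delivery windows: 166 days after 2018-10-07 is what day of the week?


Start: 2018-10-07 (Sunday)
Step 1 - find target date: add 166 days
  2018-10-07 + 166 days = 2019-03-22
Step 2 - day of week:
  166 mod 7 = 5
  Sunday + 5 days -> Friday
Result: Friday (2019-03-22)

Friday


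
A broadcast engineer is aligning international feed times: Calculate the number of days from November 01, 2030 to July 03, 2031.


Start date: 2030-11-01
End date: 2031-07-03
Nov 2030: +30 days
Dec 2030: +31 days
Jan 2031: +31 days
... (6 more months)
Total: 244 days

244


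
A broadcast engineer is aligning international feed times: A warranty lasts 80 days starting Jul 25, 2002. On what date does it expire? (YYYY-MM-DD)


Start: 2002-07-25
Adding 80 days
Days remaining in July: 6
After July: 74 days still to add
August 2002: 31 days, 43 remaining
September 2002: 30 days, 13 remaining
October 2002 has 31 days, need 13
Result: 2002-10-13

2002-10-13


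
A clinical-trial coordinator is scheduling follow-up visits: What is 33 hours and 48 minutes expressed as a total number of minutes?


Hours: 33
Minutes: 48
Convert hours to minutes: 33 x 60 = 1980
Add remaining minutes: 1980 + 48 = 2028

2028


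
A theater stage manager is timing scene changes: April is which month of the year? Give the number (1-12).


Calendar month order:
3. March
4. April <--
5. May
April is month number 4

4


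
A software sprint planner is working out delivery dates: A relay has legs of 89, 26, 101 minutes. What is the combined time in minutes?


Durations: 89, 26, 101
Running sum: 89
+ 26 = 115
+ 101 = 216
Total duration: 216 minutes
That is 3 hours and 36 minutes

216


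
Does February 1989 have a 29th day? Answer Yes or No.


Year: 1989
Divisible by 4? 1989 / 4 = 497.25 -> No
Not divisible by 4, so NOT a leap year

No


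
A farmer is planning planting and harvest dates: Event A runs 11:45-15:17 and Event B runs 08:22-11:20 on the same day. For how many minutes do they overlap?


Interval A: [705, 917] minutes from midnight
Interval B: [502, 680] minutes from midnight
Overlap start = max(705, 502) = 705
Overlap end = min(917, 680) = 680
End <= start, so the intervals do not overlap: 0 minutes

0


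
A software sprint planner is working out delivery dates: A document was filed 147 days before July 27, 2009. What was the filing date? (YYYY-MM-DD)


Start: 2009-07-27
Subtracting 147 days
Days already passed in July: 27
After going back through July: 120 more days to subtract
June 2009: 30 days, 90 remaining
May 2009: 31 days, 59 remaining
April 2009: 30 days, 29 remaining
March 2009 has 31 days, need 29
Result: 2009-03-02

2009-03-02


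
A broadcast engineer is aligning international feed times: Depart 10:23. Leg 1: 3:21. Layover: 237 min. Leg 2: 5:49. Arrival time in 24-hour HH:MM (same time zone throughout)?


Depart: 10:23
Leg 1: +201 min -> 13:44
Layover: +237 min -> 17:41
Leg 2: +349 min -> 23:30
Total travel: 787 minutes = 13h 7m
Arrival: 23:30

23:30


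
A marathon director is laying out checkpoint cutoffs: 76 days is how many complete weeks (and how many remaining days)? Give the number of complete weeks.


Total days: 76
Days per week: 7
Division: 76 / 7 = 10 remainder 6
Complete weeks: 10
Remaining days: 6

10


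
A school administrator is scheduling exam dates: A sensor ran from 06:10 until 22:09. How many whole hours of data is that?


Start: 06:10
End: 22:09
Hour difference: 22 - 6 = 16 hours
Minute difference: 9 - 10 = -1 minutes
Total minutes: 959
Complete hours: 959 / 60 = 15 (remainder 59)

15


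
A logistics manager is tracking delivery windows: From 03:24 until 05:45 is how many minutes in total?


Start time: 03:24 = 204 minutes from midnight
End time: 05:45 = 345 minutes from midnight
Difference: 345 - 204 = 141 minutes
That is 2 hours and 21 minutes

141


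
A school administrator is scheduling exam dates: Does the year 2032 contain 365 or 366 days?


Year: 2032
Check leap year rules:
Divisible by 4? Yes
Divisible by 100? No
2032 is a leap year
Days: 366

366


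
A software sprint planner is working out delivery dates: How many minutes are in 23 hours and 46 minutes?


Hours: 23
Extra minutes: 46
Minutes per hour: 60
Hours to minutes: 23 x 60 = 1380
Total: 1380 + 46 = 1426

1426


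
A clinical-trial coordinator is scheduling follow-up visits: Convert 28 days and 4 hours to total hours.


Days: 28
Extra hours: 4
Hours per day: 24
Days to hours: 28 x 24 = 672
Total: 672 + 4 = 676

676


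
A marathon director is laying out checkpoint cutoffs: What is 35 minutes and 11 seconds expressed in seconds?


Minutes: 35
Extra seconds: 11
Seconds per minute: 60
Minutes to seconds: 35 x 60 = 2100
Total: 2100 + 11 = 2111

2111


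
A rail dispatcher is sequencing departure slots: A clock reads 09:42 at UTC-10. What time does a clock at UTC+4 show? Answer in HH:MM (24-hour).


Local time: 09:42 at UTC-10 (offset -10h)
Target zone: UTC+4 (offset 4h)
Difference: 4 - (-10) = 14 hours
Calculation: 9 + (14) = 23
Result: 23:42

23:42


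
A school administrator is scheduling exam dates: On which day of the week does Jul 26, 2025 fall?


Date: 2025-07-26
January 1, 2025 is a Wednesday
Day of year: 207
Offset from Jan 1: 206 days
206 mod 7 = 3
Result: Saturday

Saturday


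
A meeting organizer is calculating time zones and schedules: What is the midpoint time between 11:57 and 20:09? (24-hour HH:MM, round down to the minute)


Start time: 11:57 = 717 minutes from midnight
End time: 20:09 = 1209 minutes from midnight
Sum: 717 + 1209 = 1926
Midpoint: 1926 / 2 = 963 minutes
Convert: 963 / 60 = 16 hours, 3 minutes
Result: 16:03

16:03


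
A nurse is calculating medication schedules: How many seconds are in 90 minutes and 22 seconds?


Minutes: 90
Seconds: 22
Convert minutes to seconds: 90 x 60 = 5400
Add remaining seconds: 5400 + 22 = 5422

5422


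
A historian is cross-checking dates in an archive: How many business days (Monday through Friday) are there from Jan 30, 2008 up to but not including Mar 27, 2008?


Start: 2008-01-30 (Wednesday)
End (exclusive): 2008-03-27 (Thursday)
Total calendar days: 57
Full weeks: 57 // 7 = 8 -> 40 weekdays
Remaining 1 days starting on Wednesday:
  Wed(w) -> 1 weekdays
Total business days: 40 + 1 = 41

41


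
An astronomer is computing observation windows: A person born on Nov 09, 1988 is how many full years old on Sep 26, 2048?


Birth: 1988-11-09
Reference: 2048-09-26
Year difference: 2048 - 1988 = 60
Has birthday (11-09) occurred by 09-26? No
Birthday not yet reached this year -> subtract 1
Age in full years: 59

59


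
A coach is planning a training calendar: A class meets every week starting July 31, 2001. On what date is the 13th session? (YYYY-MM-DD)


First occurrence: 2001-07-31 (occurrence 1)
Each occurrence is 7 days after the previous.
Occurrence 13 is 12 weeks after the first.
12 weeks = 84 days
2001-07-31 + 84 days = 2001-10-23

2001-10-23


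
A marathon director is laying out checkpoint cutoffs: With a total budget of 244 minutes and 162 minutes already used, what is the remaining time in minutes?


Total budget: 244 minutes
Time used: 162 minutes
Remaining: 244 - 162 = 82 minutes
Percent used: 66.4%
Percent remaining: 33.6%

82


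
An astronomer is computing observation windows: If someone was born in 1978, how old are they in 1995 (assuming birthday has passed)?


Birth year: 1978
Current year: 1995
Age = current year - birth year
Age = 1995 - 1978 = 17

17


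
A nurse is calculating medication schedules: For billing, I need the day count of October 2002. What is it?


Month: October
Year: 2002
October is a 31-day month
Total: 31 days

31


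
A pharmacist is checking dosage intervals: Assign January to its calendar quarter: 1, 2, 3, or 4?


Month: January (month 1)
Q1: January-March (months 1-3)
Q2: April-June (months 4-6)
Q3: July-September (months 7-9)
Q4: October-December (months 10-12)
Month 1 falls in Q1

1


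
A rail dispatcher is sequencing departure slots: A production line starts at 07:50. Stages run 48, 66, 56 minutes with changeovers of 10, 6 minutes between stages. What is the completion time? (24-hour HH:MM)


Start: 07:50 = 470 min from midnight
  after task 1 (48 min): 08:38
  after break (10 min): 08:48
  after task 2 (66 min): 09:54
  after break (6 min): 10:00
  after task 3 (56 min): 10:56
Total elapsed: 186 minutes
End time: 10:56

10:56


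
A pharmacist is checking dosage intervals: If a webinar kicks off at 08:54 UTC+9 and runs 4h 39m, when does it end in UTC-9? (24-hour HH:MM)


Start: 08:54 in UTC+9
Step 1 - add duration:
  minutes: 54 + 39 = 93 (carry 1h)
  hours: 8 + 4 + 1 = 13
  end in UTC+9: 13:33
Step 2 - convert UTC+9 -> UTC-9:
  offset difference: -9 - (9) = -18 hours
  13 + (-18) = -5 -> mod 24 = 19
Result: 19:33 in UTC-9

19:33


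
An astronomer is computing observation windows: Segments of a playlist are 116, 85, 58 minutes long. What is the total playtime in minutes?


Durations: 116, 85, 58
Running sum: 116
+ 85 = 201
+ 58 = 259
Total duration: 259 minutes
That is 4 hours and 19 minutes

259


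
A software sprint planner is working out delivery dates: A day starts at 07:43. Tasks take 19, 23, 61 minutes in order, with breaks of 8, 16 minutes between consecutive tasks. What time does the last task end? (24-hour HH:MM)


Start: 07:43 = 463 min from midnight
  after task 1 (19 min): 08:02
  after break (8 min): 08:10
  after task 2 (23 min): 08:33
  after break (16 min): 08:49
  after task 3 (61 min): 09:50
Total elapsed: 127 minutes
End time: 09:50

09:50


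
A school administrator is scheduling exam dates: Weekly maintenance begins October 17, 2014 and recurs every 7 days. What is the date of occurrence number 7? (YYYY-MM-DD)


First occurrence: 2014-10-17 (occurrence 1)
Each occurrence is 7 days after the previous.
Occurrence 7 is 6 weeks after the first.
6 weeks = 42 days
2014-10-17 + 42 days = 2014-11-28

2014-11-28


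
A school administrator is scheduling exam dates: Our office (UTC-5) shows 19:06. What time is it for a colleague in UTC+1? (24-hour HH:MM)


Local time: 19:06 at UTC-5 (offset -5h)
Target zone: UTC+1 (offset 1h)
Difference: 1 - (-5) = 6 hours
Calculation: 19 + (6) = 25
Wraparound: (25) mod 24 = 1
Result: 01:06

01:06


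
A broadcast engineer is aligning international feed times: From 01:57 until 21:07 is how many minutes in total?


Start time: 01:57 = 117 minutes from midnight
End time: 21:07 = 1267 minutes from midnight
Difference: 1267 - 117 = 1150 minutes
That is 19 hours and 10 minutes

1150


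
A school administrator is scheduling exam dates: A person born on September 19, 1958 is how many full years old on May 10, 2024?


Birth: 1958-09-19
Reference: 2024-05-10
Year difference: 2024 - 1958 = 66
Has birthday (09-19) occurred by 05-10? No
Birthday not yet reached this year -> subtract 1
Age in full years: 65

65


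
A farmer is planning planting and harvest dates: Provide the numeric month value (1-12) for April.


Calendar month order:
3. March
4. April <--
5. May
April is month number 4

4


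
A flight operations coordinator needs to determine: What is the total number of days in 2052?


Year: 2052
Check leap year rules:
Divisible by 4? Yes
Divisible by 100? No
2052 is a leap year
Days: 366

366


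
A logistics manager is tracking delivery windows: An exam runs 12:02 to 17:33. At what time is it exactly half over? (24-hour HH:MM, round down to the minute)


Start time: 12:02 = 722 minutes from midnight
End time: 17:33 = 1053 minutes from midnight
Sum: 722 + 1053 = 1775
Midpoint: 1775 / 2 = 887 minutes
Convert: 887 / 60 = 14 hours, 47 minutes
Result: 14:47

14:47


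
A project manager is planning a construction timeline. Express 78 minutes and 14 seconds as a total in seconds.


Minutes: 78
Seconds: 14
Convert minutes to seconds: 78 x 60 = 4680
Add remaining seconds: 4680 + 14 = 4694

4694


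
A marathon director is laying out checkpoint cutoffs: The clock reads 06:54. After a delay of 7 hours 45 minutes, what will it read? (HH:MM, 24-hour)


Start time: 06:54
Adding: 7 hours 45 minutes
Minutes: 54 + 45 = 99
Minute overflow: 99 >= 60, so carry 1 hour, minutes = 39
Hours: 6 + 7 + 1 = 14
Result: 14:39

14:39


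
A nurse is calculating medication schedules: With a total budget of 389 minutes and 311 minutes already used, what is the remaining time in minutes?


Total budget: 389 minutes
Time used: 311 minutes
Remaining: 389 - 311 = 78 minutes
Percent used: 79.9%
Percent remaining: 20.1%

78


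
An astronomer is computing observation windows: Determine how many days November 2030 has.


Month: November
Year: 2030
November is a 30-day month
Total: 30 days

30


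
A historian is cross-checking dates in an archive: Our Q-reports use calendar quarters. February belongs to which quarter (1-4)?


Month: February (month 2)
Q1: January-March (months 1-3)
Q2: April-June (months 4-6)
Q3: July-September (months 7-9)
Q4: October-December (months 10-12)
Month 2 falls in Q1

1


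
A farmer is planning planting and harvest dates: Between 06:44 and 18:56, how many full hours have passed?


Start: 06:44
End: 18:56
Hour difference: 18 - 6 = 12 hours
Minute difference: 56 - 44 = 12 minutes
Total minutes: 732
Complete hours: 732 / 60 = 12 (remainder 12)

12


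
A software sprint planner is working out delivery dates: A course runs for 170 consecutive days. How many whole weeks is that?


Total days: 170
Days per week: 7
Division: 170 / 7 = 24 remainder 2
Complete weeks: 24
Remaining days: 2

24


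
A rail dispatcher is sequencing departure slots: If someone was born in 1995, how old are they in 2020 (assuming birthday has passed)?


Birth year: 1995
Current year: 2020
Age = current year - birth year
Age = 2020 - 1995 = 25

25


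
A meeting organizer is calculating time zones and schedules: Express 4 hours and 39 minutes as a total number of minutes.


Hours: 4
Extra minutes: 39
Minutes per hour: 60
Hours to minutes: 4 x 60 = 240
Total: 240 + 39 = 279

279


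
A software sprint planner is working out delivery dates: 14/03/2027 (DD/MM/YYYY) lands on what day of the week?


Date: 2027-03-14
January 1, 2027 is a Friday
Day of year: 73
Offset from Jan 1: 72 days
72 mod 7 = 2
Result: Sunday

Sunday


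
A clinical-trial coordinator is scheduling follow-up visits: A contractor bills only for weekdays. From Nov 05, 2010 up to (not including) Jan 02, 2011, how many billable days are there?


Start: 2010-11-05 (Friday)
End (exclusive): 2011-01-02 (Sunday)
Total calendar days: 58
Full weeks: 58 // 7 = 8 -> 40 weekdays
Remaining 2 days starting on Friday:
  Fri(w), Sat(-) -> 1 weekdays
Total business days: 40 + 1 = 41

41


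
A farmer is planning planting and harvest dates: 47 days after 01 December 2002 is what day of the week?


Start: 2002-12-01 (Sunday)
Step 1 - find target date: add 47 days
  2002-12-01 + 47 days = 2003-01-17
Step 2 - day of week:
  47 mod 7 = 5
  Sunday + 5 days -> Friday
Result: Friday (2003-01-17)

Friday


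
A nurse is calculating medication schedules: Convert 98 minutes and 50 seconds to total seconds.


Minutes: 98
Extra seconds: 50
Seconds per minute: 60
Minutes to seconds: 98 x 60 = 5880
Total: 5880 + 50 = 5930

5930


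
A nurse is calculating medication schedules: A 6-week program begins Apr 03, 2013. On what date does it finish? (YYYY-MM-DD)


Start: 2013-04-03
Weeks to add: 6
Convert to days: 6 x 7 = 42 days
Add 42 days to 2013-04-03
Result: 2013-05-15

2013-05-15


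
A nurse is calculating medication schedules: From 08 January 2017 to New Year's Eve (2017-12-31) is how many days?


Start: January 08, 2017
End: December 31, 2017
Days left in January: 23
February: 28
March: 31
April: 30
May: 31
... plus remaining months
Sum of remaining months: 334
Total: 23 + 334 = 357

357


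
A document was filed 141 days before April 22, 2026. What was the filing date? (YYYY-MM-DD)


Start: 2026-04-22
Subtracting 141 days
Days already passed in April: 22
After going back through April: 119 more days to subtract
March 2026: 31 days, 88 remaining
February 2026: 28 days, 60 remaining
January 2026: 31 days, 29 remaining
December 2025 has 31 days, need 29
Result: 2025-12-02

2025-12-02


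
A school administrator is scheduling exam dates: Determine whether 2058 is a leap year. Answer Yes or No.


Year: 2058
Divisible by 4? 2058 / 4 = 514.5 -> No
Not divisible by 4, so NOT a leap year

No


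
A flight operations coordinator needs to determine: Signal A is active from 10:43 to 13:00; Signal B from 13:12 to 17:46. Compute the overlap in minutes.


Interval A: [643, 780] minutes from midnight
Interval B: [792, 1066] minutes from midnight
Overlap start = max(643, 792) = 792
Overlap end = min(780, 1066) = 780
End <= start, so the intervals do not overlap: 0 minutes

0


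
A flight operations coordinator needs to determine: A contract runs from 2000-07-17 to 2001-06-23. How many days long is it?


Start date: 2000-07-17
End date: 2001-06-23
Jul 2000: +15 days
Aug 2000: +31 days
Sep 2000: +30 days
... (9 more months)
Total: 341 days

341


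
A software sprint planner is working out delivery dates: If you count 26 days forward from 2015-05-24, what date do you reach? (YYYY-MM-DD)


Start: 2015-05-24
Adding 26 days
Days remaining in May: 7
After May: 19 days still to add
June 2015 has 30 days, need 19
Result: 2015-06-19

2015-06-19


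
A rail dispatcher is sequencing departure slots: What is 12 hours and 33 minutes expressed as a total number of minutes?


Hours: 12
Minutes: 33
Convert hours to minutes: 12 x 60 = 720
Add remaining minutes: 720 + 33 = 753

753


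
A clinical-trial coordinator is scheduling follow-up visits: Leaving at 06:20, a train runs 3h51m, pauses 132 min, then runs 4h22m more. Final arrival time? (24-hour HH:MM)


Depart: 06:20
Leg 1: +231 min -> 10:11
Layover: +132 min -> 12:23
Leg 2: +262 min -> 16:45
Total travel: 625 minutes = 10h 25m
Arrival: 16:45

16:45


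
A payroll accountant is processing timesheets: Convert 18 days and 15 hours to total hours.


Days: 18
Extra hours: 15
Hours per day: 24
Days to hours: 18 x 24 = 432
Total: 432 + 15 = 447

447


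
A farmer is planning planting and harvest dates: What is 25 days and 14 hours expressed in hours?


Days: 25
Extra hours: 14
Hours per day: 24
Days to hours: 25 x 24 = 600
Total: 600 + 14 = 614

614


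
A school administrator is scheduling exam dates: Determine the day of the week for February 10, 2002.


Date: 2002-02-10
January 1, 2002 is a Tuesday
Day of year: 41
Offset from Jan 1: 40 days
40 mod 7 = 5
Result: Sunday

Sunday


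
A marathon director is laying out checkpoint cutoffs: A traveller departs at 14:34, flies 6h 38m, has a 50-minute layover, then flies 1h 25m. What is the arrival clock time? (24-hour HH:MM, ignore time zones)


Depart: 14:34
Leg 1: +398 min -> 21:12
Layover: +50 min -> 22:02
Leg 2: +85 min -> 23:27
Total travel: 533 minutes = 8h 53m
Arrival: 23:27

23:27


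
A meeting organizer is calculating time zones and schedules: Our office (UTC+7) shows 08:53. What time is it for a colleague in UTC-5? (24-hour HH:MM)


Local time: 08:53 at UTC+7 (offset 7h)
Target zone: UTC-5 (offset -5h)
Difference: -5 - (7) = -12 hours
Calculation: 8 + (-12) = -4
Wraparound: (-4) mod 24 = 20
Result: 20:53

20:53


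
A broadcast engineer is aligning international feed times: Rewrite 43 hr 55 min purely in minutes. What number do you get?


Hours: 43
Extra minutes: 55
Minutes per hour: 60
Hours to minutes: 43 x 60 = 2580
Total: 2580 + 55 = 2635

2635


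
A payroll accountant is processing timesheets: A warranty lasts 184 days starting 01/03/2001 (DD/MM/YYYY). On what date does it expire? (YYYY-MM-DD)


Start: 2001-03-01
Adding 184 days
Days remaining in March: 30
After March: 154 days still to add
April 2001: 30 days, 124 remaining
May 2001: 31 days, 93 remaining
June 2001: 30 days, 63 remaining
July 2001: 31 days, 32 remaining
Result: 2001-09-01

2001-09-01


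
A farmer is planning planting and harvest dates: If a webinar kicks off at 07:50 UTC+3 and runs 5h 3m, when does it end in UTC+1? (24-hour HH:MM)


Start: 07:50 in UTC+3
Step 1 - add duration:
  minutes: 50 + 3 = 53
  hours: 7 + 5 + 0 = 12
  end in UTC+3: 12:53
Step 2 - convert UTC+3 -> UTC+1:
  offset difference: 1 - (3) = -2 hours
  12 + (-2) = 10 -> mod 24 = 10
Result: 10:53 in UTC+1

10:53


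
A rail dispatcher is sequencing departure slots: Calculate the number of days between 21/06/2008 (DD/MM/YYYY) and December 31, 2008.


Start: June 21, 2008
End: December 31, 2008
Days left in June: 9
July: 31
August: 31
September: 30
October: 31
... plus remaining months
Sum of remaining months: 184
Total: 9 + 184 = 193

193


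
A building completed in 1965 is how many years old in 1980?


Birth year: 1965
Current year: 1980
Age = current year - birth year
Age = 1980 - 1965 = 15

15


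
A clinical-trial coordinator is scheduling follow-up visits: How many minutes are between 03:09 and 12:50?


Start time: 03:09 = 189 minutes from midnight
End time: 12:50 = 770 minutes from midnight
Difference: 770 - 189 = 581 minutes
That is 9 hours and 41 minutes

581


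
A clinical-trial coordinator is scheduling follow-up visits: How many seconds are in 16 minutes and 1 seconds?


Minutes: 16
Seconds: 1
Convert minutes to seconds: 16 x 60 = 960
Add remaining seconds: 960 + 1 = 961

961


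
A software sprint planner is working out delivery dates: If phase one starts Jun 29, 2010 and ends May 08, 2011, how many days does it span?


Start date: 2010-06-29
End date: 2011-05-08
Jun 2010: +2 days
Jul 2010: +31 days
Aug 2010: +31 days
... (9 more months)
Total: 313 days

313


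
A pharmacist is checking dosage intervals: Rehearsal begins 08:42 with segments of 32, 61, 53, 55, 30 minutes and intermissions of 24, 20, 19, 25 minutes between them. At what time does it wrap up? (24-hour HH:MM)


Start: 08:42 = 522 min from midnight
  after task 1 (32 min): 09:14
  after break (24 min): 09:38
  after task 2 (61 min): 10:39
  after break (20 min): 10:59
  after task 3 (53 min): 11:52
  after break (19 min): 12:11
  after task 4 (55 min): 13:06
  after break (25 min): 13:31
  after task 5 (30 min): 14:01
Total elapsed: 319 minutes
End time: 14:01

14:01


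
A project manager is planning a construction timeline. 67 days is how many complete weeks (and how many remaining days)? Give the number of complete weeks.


Total days: 67
Days per week: 7
Division: 67 / 7 = 9 remainder 4
Complete weeks: 9
Remaining days: 4

9


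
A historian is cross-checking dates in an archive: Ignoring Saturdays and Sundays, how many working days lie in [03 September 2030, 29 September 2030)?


Start: 2030-09-03 (Tuesday)
End (exclusive): 2030-09-29 (Sunday)
Total calendar days: 26
Full weeks: 26 // 7 = 3 -> 15 weekdays
Remaining 5 days starting on Tuesday:
  Tue(w), Wed(w), Thu(w), Fri(w), Sat(-) -> 4 weekdays
Total business days: 15 + 4 = 19

19


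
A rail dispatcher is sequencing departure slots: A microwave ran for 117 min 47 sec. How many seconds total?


Minutes: 117
Extra seconds: 47
Seconds per minute: 60
Minutes to seconds: 117 x 60 = 7020
Total: 7020 + 47 = 7067

7067


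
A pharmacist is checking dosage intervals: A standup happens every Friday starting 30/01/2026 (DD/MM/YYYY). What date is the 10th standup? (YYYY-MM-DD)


First occurrence: 2026-01-30 (occurrence 1)
Each occurrence is 7 days after the previous.
Occurrence 10 is 9 weeks after the first.
9 weeks = 63 days
2026-01-30 + 63 days = 2026-04-03

2026-04-03


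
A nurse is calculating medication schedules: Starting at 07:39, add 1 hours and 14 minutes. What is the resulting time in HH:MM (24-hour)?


Start time: 07:39
Adding: 1 hours 14 minutes
Minutes: 39 + 14 = 53
Hours: 7 + 1 + 0 = 8
Result: 08:53

08:53


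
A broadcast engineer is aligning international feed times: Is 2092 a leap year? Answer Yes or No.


Year: 2092
Divisible by 4? 2092 / 4 = 523.0 -> Yes
Divisible by 100? 2092 / 100 = 20.92 -> No
Divisible by 4 but not 100, so it IS a leap year

Yes


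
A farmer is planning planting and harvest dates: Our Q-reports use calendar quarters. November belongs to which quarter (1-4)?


Month: November (month 11)
Q1: January-March (months 1-3)
Q2: April-June (months 4-6)
Q3: July-September (months 7-9)
Q4: October-December (months 10-12)
Month 11 falls in Q4

4


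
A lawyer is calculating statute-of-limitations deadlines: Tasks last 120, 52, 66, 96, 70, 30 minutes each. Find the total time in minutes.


Durations: 120, 52, 66, 96, 70, 30
Running sum: 120
+ 52 = 172
+ 66 = 238
+ 96 = 334
+ 70 = 404
+ 30 = 434
Total duration: 434 minutes
That is 7 hours and 14 minutes

434


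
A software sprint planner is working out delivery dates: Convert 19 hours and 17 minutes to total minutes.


Hours: 19
Minutes: 17
Convert hours to minutes: 19 x 60 = 1140
Add remaining minutes: 1140 + 17 = 1157

1157


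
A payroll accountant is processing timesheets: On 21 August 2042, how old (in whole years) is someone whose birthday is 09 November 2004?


Birth: 2004-11-09
Reference: 2042-08-21
Year difference: 2042 - 2004 = 38
Has birthday (11-09) occurred by 08-21? No
Birthday not yet reached this year -> subtract 1
Age in full years: 37

37


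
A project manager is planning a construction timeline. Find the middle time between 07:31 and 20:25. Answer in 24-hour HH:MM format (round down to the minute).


Start time: 07:31 = 451 minutes from midnight
End time: 20:25 = 1225 minutes from midnight
Sum: 451 + 1225 = 1676
Midpoint: 1676 / 2 = 838 minutes
Convert: 838 / 60 = 13 hours, 58 minutes
Result: 13:58

13:58


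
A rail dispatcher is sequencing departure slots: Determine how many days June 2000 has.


Month: June
Year: 2000
June is a 30-day month
Total: 30 days

30


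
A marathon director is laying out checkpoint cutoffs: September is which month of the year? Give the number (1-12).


Calendar month order:
8. August
9. September <--
10. October
September is month number 9

9


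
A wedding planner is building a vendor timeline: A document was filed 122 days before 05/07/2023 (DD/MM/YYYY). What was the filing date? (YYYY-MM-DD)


Start: 2023-07-05
Subtracting 122 days
Days already passed in July: 5
After going back through July: 117 more days to subtract
June 2023: 30 days, 87 remaining
May 2023: 31 days, 56 remaining
April 2023: 30 days, 26 remaining
March 2023 has 31 days, need 26
Result: 2023-03-05

2023-03-05


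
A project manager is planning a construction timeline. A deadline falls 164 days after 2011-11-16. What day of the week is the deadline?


Start: 2011-11-16 (Wednesday)
Step 1 - find target date: add 164 days
  2011-11-16 + 164 days = 2012-04-28
Step 2 - day of week:
  164 mod 7 = 3
  Wednesday + 3 days -> Saturday
Result: Saturday (2012-04-28)

Saturday


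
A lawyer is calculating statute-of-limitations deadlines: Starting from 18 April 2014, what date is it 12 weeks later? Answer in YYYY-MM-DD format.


Start: 2014-04-18
Weeks to add: 12
Convert to days: 12 x 7 = 84 days
Add 84 days to 2014-04-18
Result: 2014-07-11

2014-07-11


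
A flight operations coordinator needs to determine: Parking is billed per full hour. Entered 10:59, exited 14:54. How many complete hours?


Start: 10:59
End: 14:54
Hour difference: 14 - 10 = 4 hours
Minute difference: 54 - 59 = -5 minutes
Total minutes: 235
Complete hours: 235 / 60 = 3 (remainder 55)

3


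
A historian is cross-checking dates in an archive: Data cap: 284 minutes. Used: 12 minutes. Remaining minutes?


Total budget: 284 minutes
Time used: 12 minutes
Remaining: 284 - 12 = 272 minutes
Percent used: 4.2%
Percent remaining: 95.8%

272


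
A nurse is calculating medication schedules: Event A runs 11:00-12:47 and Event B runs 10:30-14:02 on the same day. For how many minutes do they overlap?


Interval A: [660, 767] minutes from midnight
Interval B: [630, 842] minutes from midnight
Overlap start = max(660, 630) = 660
Overlap end = min(767, 842) = 767
Overlap = 767 - 660 = 107 minutes

107


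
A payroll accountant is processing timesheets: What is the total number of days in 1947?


Year: 1947
Check leap year rules:
Divisible by 4? No
1947 is not a leap year
Days: 365

365


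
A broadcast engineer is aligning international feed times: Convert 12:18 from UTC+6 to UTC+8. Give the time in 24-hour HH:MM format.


Local time: 12:18 at UTC+6 (offset 6h)
Target zone: UTC+8 (offset 8h)
Difference: 8 - (6) = 2 hours
Calculation: 12 + (2) = 14
Result: 14:18

14:18


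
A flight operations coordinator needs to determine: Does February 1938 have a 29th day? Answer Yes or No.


Year: 1938
Divisible by 4? 1938 / 4 = 484.5 -> No
Not divisible by 4, so NOT a leap year

No


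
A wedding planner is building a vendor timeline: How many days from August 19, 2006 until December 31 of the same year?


Start: August 19, 2006
End: December 31, 2006
Days left in August: 12
September: 30
October: 31
November: 30
December: 31
Sum of remaining months: 122
Total: 12 + 122 = 134

134


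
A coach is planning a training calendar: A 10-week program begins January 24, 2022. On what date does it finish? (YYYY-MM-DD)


Start: 2022-01-24
Weeks to add: 10
Convert to days: 10 x 7 = 70 days
Add 70 days to 2022-01-24
Result: 2022-04-04

2022-04-04


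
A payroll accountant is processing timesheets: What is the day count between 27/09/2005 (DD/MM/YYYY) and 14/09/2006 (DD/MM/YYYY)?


Start date: 2005-09-27
End date: 2006-09-14
Sep 2005: +4 days
Oct 2005: +31 days
Nov 2005: +30 days
... (10 more months)
Total: 352 days

352


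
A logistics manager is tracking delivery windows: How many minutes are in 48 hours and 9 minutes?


Hours: 48
Extra minutes: 9
Minutes per hour: 60
Hours to minutes: 48 x 60 = 2880
Total: 2880 + 9 = 2889

2889


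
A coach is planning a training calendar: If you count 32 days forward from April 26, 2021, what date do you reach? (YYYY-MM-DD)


Start: 2021-04-26
Adding 32 days
Days remaining in April: 4
After April: 28 days still to add
May 2021 has 31 days, need 28
Result: 2021-05-28

2021-05-28


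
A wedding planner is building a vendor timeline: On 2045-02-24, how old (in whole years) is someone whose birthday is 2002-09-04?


Birth: 2002-09-04
Reference: 2045-02-24
Year difference: 2045 - 2002 = 43
Has birthday (09-04) occurred by 02-24? No
Birthday not yet reached this year -> subtract 1
Age in full years: 42

42


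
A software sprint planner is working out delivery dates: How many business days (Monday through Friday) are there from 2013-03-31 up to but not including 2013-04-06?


Start: 2013-03-31 (Sunday)
End (exclusive): 2013-04-06 (Saturday)
Total calendar days: 6
Full weeks: 6 // 7 = 0 -> 0 weekdays
Remaining 6 days starting on Sunday:
  Sun(-), Mon(w), Tue(w), Wed(w), Thu(w), Fri(w) -> 5 weekdays
Total business days: 0 + 5 = 5

5


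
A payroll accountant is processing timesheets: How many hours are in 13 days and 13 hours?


Days: 13
Extra hours: 13
Hours per day: 24
Days to hours: 13 x 24 = 312
Total: 312 + 13 = 325

325


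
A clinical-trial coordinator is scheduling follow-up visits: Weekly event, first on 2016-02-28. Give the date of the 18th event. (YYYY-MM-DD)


First occurrence: 2016-02-28 (occurrence 1)
Each occurrence is 7 days after the previous.
Occurrence 18 is 17 weeks after the first.
17 weeks = 119 days
2016-02-28 + 119 days = 2016-06-26

2016-06-26


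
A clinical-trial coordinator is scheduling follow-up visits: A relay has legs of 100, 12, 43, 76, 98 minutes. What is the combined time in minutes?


Durations: 100, 12, 43, 76, 98
Running sum: 100
+ 12 = 112
+ 43 = 155
+ 76 = 231
+ 98 = 329
Total duration: 329 minutes
That is 5 hours and 29 minutes

329


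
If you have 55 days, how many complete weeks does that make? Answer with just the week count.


Total days: 55
Days per week: 7
Division: 55 / 7 = 7 remainder 6
Complete weeks: 7
Remaining days: 6

7


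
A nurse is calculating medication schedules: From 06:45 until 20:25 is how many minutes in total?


Start time: 06:45 = 405 minutes from midnight
End time: 20:25 = 1225 minutes from midnight
Difference: 1225 - 405 = 820 minutes
That is 13 hours and 40 minutes

820


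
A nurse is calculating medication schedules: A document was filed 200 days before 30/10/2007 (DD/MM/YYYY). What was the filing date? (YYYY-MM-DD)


Start: 2007-10-30
Subtracting 200 days
Days already passed in October: 30
After going back through October: 170 more days to subtract
September 2007: 30 days, 140 remaining
August 2007: 31 days, 109 remaining
July 2007: 31 days, 78 remaining
June 2007: 30 days, 48 remaining
Result: 2007-04-13

2007-04-13


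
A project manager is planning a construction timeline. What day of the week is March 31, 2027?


Date: 2027-03-31
January 1, 2027 is a Friday
Day of year: 90
Offset from Jan 1: 89 days
89 mod 7 = 5
Result: Wednesday

Wednesday


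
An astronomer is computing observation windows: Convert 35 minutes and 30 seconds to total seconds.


Minutes: 35
Extra seconds: 30
Seconds per minute: 60
Minutes to seconds: 35 x 60 = 2100
Total: 2100 + 30 = 2130

2130


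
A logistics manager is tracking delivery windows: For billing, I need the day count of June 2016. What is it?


Month: June
Year: 2016
June is a 30-day month
Total: 30 days

30


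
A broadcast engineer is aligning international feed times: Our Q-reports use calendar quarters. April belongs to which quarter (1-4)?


Month: April (month 4)
Q1: January-March (months 1-3)
Q2: April-June (months 4-6)
Q3: July-September (months 7-9)
Q4: October-December (months 10-12)
Month 4 falls in Q2

2


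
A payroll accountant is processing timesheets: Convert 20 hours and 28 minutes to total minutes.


Hours: 20
Minutes: 28
Convert hours to minutes: 20 x 60 = 1200
Add remaining minutes: 1200 + 28 = 1228

1228


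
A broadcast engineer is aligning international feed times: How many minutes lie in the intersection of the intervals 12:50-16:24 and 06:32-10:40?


Interval A: [770, 984] minutes from midnight
Interval B: [392, 640] minutes from midnight
Overlap start = max(770, 392) = 770
Overlap end = min(984, 640) = 640
End <= start, so the intervals do not overlap: 0 minutes

0


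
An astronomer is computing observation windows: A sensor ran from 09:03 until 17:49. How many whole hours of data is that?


Start: 09:03
End: 17:49
Hour difference: 17 - 9 = 8 hours
Minute difference: 49 - 3 = 46 minutes
Total minutes: 526
Complete hours: 526 / 60 = 8 (remainder 46)

8


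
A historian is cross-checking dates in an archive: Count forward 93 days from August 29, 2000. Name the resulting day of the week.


Start: 2000-08-29 (Tuesday)
Step 1 - find target date: add 93 days
  2000-08-29 + 93 days = 2000-11-30
Step 2 - day of week:
  93 mod 7 = 2
  Tuesday + 2 days -> Thursday
Result: Thursday (2000-11-30)

Thursday


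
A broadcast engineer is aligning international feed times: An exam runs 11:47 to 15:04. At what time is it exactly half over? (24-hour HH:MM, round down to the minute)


Start time: 11:47 = 707 minutes from midnight
End time: 15:04 = 904 minutes from midnight
Sum: 707 + 904 = 1611
Midpoint: 1611 / 2 = 805 minutes
Convert: 805 / 60 = 13 hours, 25 minutes
Result: 13:25

13:25


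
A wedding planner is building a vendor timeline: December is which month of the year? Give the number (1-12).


Calendar month order:
11. November
12. December <--
December is month number 12

12


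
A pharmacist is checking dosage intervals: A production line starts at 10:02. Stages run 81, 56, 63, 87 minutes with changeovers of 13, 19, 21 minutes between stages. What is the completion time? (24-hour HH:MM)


Start: 10:02 = 602 min from midnight
  after task 1 (81 min): 11:23
  after break (13 min): 11:36
  after task 2 (56 min): 12:32
  after break (19 min): 12:51
  after task 3 (63 min): 13:54
  after break (21 min): 14:15
  after task 4 (87 min): 15:42
Total elapsed: 340 minutes
End time: 15:42

15:42
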